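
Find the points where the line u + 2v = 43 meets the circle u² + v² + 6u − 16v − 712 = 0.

From the line, v = (43 − u)/2. Substituting:
5u² − 30u − 2375 = 0  ⟹  u² − 6u − 475 = 0
u = 25 or u = −19, giving (25, 9) and (−19, 31).

(−19, 31) and (25, 9)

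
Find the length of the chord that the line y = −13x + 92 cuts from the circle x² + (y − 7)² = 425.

Substitute y = −13x + 92:
170x² − 2210x + 6800 = 0  ⟹  x² − 13x + 40 = 0
x = 8 or x = 5, giving (8, −12) and (5, 27).
Chord length = distance between (8, −12) and (5, 27) = √1530 = 3√170.

3√170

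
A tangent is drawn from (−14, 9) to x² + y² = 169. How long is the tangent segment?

Centre (0, 0), r² = 169. |PO|² = (−14)² + (9)² = 277.
By the tangent–radius right angle, tangent length = √(|PO|² − r²) = √108 = 6√3.

6√3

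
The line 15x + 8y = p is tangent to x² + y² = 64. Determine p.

p = −136 or p = 136

The line touches the circle iff its distance from (0, 0) is 8:
|15·0 + 8·0 − p| / √289 = 8
|p| = 8·17, so p = 136 or p = −136.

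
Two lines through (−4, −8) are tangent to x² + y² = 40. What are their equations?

Let a tangent through (−4, −8) have slope m. Its distance from (0, 0) must equal 2√10:
[m·(4) − (8)]² = 40(m² + 1)
3m² + 8m − 3 = 0, so m = 1/3 or m = −3.
Through (−4, −8) these give x − 3y = 20 and 3x + y = −20.

x − 3y = 20 and 3x + y = −20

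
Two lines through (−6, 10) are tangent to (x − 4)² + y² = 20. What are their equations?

x + 2y = 14 and 2x + y = −2

A line y − (10) = m(x − (−6)) is tangent when its distance from (4, 0) is 2√5:
(10m − (−10))² = 20(m² + 1)
2m² + 5m + 2 = 0, so m = −1/2 or m = −2.
With m = −1/2: x + 2y = 14. With m = −2: 2x + y = −2.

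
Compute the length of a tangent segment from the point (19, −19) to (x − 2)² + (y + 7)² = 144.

With centre O = (2, −7), |OP|² = 433 and r² = 144.
Power of the point: PT² = |PO|² − r² = 289, so PT = 17.

17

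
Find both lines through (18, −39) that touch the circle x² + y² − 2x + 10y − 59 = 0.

7x + 6y = −108 and 9x + 2y = 84

Let a tangent through (18, −39) have slope m. Its distance from (1, −5) must equal √85:
[m·(−17) − (34)]² = 85(m² + 1)
12m² + 68m + 63 = 0, so m = −7/6 or m = −9/2.
Through (18, −39) these give 7x + 6y = −108 and 9x + 2y = 84.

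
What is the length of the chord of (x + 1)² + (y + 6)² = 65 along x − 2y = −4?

4√5

Express y = (4 + x)/2 and substitute into the circle:
5x² + 40x = 0  ⟹  x² + 8x = 0
x = 0 or x = −8, giving (0, 2) and (−8, −2).
Chord length = distance between (0, 2) and (−8, −2) = √80 = 4√5.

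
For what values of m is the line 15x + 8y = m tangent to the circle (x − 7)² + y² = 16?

Tangency holds when the distance from the centre (7, 0) to the line equals the radius 4:
|15·7 + 8·0 − m| / √289 = 4
|m − (105)| = 4·17, so m = 173 or m = 37.

m = 37 or m = 173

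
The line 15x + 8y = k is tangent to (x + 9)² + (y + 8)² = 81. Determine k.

k = −352 or k = −46

The line touches the circle iff its distance from (−9, −8) is 9:
|15·(−9) + 8·(−8) − k| / √289 = 9
|k − (−199)| = 9·17, so k = −46 or k = −352.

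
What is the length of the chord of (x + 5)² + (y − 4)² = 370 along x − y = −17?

Substitute y = x + 17:
2x² + 36x − 176 = 0  ⟹  x² + 18x − 88 = 0
x = 4 or x = −22, giving (4, 21) and (−22, −5).
|(4, 21) − (−22, −5)| = √((26)² + (26)²) = 26√2.

26√2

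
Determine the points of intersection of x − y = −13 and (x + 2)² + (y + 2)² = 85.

Express y = x + 13 and substitute into the circle:
2x² + 34x + 144 = 0  ⟹  x² + 17x + 72 = 0
x = −8 or x = −9, giving (−8, 5) and (−9, 4).

(−9, 4) and (−8, 5)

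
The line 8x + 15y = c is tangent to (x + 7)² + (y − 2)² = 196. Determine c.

c = −264 or c = 212

The line touches the circle iff its distance from (−7, 2) is 14:
|8·(−7) + 15·2 − c| / √289 = 14
|c − (−26)| = 14·17, so c = 212 or c = −264.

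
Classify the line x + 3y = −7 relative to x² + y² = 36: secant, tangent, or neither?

secant

Centre (0, 0), r² = 36. Distance² from centre to line = (7)²/10 = 49/10.
Since d² < r², the line cuts the circle twice.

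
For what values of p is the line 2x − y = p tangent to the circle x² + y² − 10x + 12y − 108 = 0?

p = 16 ± 13√5

Tangency holds when the distance from the centre (5, −6) to the line equals the radius 13:
|2·5 − 1·(−6) − p| / √5 = 13
|p − (16)| = 13√5.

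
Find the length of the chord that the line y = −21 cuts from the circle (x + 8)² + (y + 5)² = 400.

Centre (−8, −5), r² = 400. Perpendicular distance d from centre to line = |16| / √1 = 16.
Half the chord is √(r² − d²) = √(144), so the full chord is 24.

24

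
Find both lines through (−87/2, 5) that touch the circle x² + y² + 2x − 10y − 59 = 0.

Let a tangent through (−87/2, 5) have slope m. Its distance from (−1, 5) must equal √85:
[m·(85/2) − (0)]² = 85(m² + 1)
81m² − 4 = 0, so m = −2/9 or m = 2/9.
With m = −2/9: 2x + 9y = −42. With m = 2/9: 2x − 9y = −132.

2x + 9y = −42 and 2x − 9y = −132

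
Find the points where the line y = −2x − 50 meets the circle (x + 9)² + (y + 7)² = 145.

(−21, −8) and (−17, −16)

Substitute y = −2x − 50:
5x² + 190x + 1785 = 0  ⟹  x² + 38x + 357 = 0
x = −17 or x = −21, giving (−17, −16) and (−21, −8).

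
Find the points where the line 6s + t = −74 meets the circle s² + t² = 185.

Substitute t = −6s − 74:
37s² + 888s + 5291 = 0  ⟹  s² + 24s + 143 = 0
s = −11 or s = −13, giving (−11, −8) and (−13, 4).

(−13, 4) and (−11, −8)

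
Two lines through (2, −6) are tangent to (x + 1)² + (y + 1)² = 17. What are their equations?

Let a tangent through (2, −6) have slope m. Its distance from (−1, −1) must equal √17:
[m·(−3) − (5)]² = 17(m² + 1)
4m² − 15m − 4 = 0, so m = −1/4 or m = 4.
With m = −1/4: x + 4y = −22. With m = 4: 4x − y = 14.

x + 4y = −22 and 4x − y = 14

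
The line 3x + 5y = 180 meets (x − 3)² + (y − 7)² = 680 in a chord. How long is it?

Centre (3, 7), r² = 680. Perpendicular distance d from centre to line = |−136| / √34 = 136/√34.
Chord = 2√(r² − d²) = 2·√(136) = 4√34.

4√34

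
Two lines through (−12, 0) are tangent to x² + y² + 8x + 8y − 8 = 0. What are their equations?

Let a tangent through (−12, 0) have slope m. Its distance from (−4, −4) must equal 2√10:
(8m − (−4))² = 40(m² + 1)
3m² + 8m − 3 = 0, so m = 1/3 or m = −3.
Through (−12, 0) these give x − 3y = −12 and 3x + y = −36.

x − 3y = −12 and 3x + y = −36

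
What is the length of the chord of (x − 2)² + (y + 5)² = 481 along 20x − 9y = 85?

2√481

The distance from (2, −5) to the line is 0/√481, and r² = 481.
Half the chord is √(r² − d²) = √(481), so the full chord is 2√481.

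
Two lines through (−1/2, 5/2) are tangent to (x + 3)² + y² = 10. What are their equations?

Write the tangent as mx − y + (5/2 − m·(−1/2)) = 0 and set its distance from the centre to √10:
[m·(−5/2) − (−5/2)]² = 10(m² + 1)
3m² + 10m + 3 = 0, so m = −3 or m = −1/3.
Through (−1/2, 5/2) these give 3x + y = 1 and x + 3y = 7.

3x + y = 1 and x + 3y = 7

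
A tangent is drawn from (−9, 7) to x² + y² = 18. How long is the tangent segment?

4√7

Centre (0, 0), r² = 18. |PO|² = (−9)² + (7)² = 130.
The tangent meets the radius at right angles, so tangent² = |PO|² − r² = 130 − 18 = 112.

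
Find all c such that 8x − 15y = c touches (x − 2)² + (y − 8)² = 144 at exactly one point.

c = −308 or c = 100

Tangency holds when the distance from the centre (2, 8) to the line equals the radius 12:
|8·2 − 15·8 − c| / √289 = 12
|c − (−104)| = 12·17, so c = 100 or c = −308.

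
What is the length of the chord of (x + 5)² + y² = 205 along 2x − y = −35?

8√5

From the line, y = 2x + 35. Substituting:
5x² + 150x + 1045 = 0  ⟹  x² + 30x + 209 = 0
x = −11 or x = −19, giving (−11, 13) and (−19, −3).
|(−11, 13) − (−19, −3)| = √((8)² + (16)²) = 8√5.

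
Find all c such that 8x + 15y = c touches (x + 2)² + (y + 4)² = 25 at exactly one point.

c = −161 or c = 9

For a tangent, require d(centre, line) = r = 5.
|8·(−2) + 15·(−4) − c| / √289 = 5
|c − (−76)| = 5·17, so c = 9 or c = −161.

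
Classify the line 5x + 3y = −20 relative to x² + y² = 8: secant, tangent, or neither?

d² = (5·0 + 3·0 − (−20))²/34 = 200/17; r² = 8.
Since d² > r², the line lies outside the circle.

neither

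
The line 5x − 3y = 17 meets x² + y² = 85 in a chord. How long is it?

3√34

The distance from (0, 0) to the line is 17/√34, and r² = 85.
Half the chord is √(r² − d²) = √(153/2), so the full chord is 3√34.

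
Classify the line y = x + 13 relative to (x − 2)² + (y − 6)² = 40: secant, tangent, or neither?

Substituting the line into the circle gives 2x² + 10x + 13 = 0.
Discriminant = (10)² − 4·2·(13) = −4 < 0.
No real roots: the line does not meet the circle.

neither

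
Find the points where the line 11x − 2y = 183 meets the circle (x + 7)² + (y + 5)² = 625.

From the line, y = (−183 + 11x)/2. Substituting:
125x² − 3750x + 27625 = 0  ⟹  x² − 30x + 221 = 0
x = 17 or x = 13, giving (17, 2) and (13, −20).

(13, −20) and (17, 2)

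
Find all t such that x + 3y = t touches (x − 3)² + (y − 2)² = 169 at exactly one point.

t = 9 ± 13√10

Tangency holds when the distance from the centre (3, 2) to the line equals the radius 13:
|1·3 + 3·2 − t| / √10 = 13
|t − (9)| = 13√10.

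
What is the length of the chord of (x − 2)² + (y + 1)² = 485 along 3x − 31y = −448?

Substitute y = (448 + 3x)/31:
970x² − 970x − 232800 = 0  ⟹  x² − x − 240 = 0
x = 16 or x = −15, giving (16, 16) and (−15, 13).
|(16, 16) − (−15, 13)| = √((31)² + (3)²) = √970.

√970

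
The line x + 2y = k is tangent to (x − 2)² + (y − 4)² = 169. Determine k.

k = 10 ± 13√5

The line touches the circle iff its distance from (2, 4) is 13:
|1·2 + 2·4 − k| / √5 = 13
|k − (10)| = 13√5.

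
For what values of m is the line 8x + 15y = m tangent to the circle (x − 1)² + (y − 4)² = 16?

The line touches the circle iff its distance from (1, 4) is 4:
|8·1 + 15·4 − m| / √289 = 4
|m − (68)| = 4·17, so m = 136 or m = 0.

m = 0 or m = 136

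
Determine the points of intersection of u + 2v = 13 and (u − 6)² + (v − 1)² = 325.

(−9, 11) and (23, −5)

From the line, v = (13 − u)/2. Substituting:
5u² − 70u − 1035 = 0  ⟹  u² − 14u − 207 = 0
u = 23 or u = −9, giving (23, −5) and (−9, 11).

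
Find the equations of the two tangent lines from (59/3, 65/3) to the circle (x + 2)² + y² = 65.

Write the tangent as mx − y + (65/3 − m·(59/3)) = 0 and set its distance from the centre to √65:
(−65/3m − (−65/3))² = 65(m² + 1)
28m² − 65m + 28 = 0, so m = 4/7 or m = 7/4.
With m = 4/7: 4x − 7y = −73. With m = 7/4: 7x − 4y = 51.

4x − 7y = −73 and 7x − 4y = 51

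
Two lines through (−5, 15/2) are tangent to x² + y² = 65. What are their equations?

A line y − (15/2) = m(x − (−5)) is tangent when its distance from (0, 0) is √65:
[m·(5) − (−15/2)]² = 65(m² + 1)
32m² − 60m + 7 = 0, so m = 1/8 or m = 7/4.
With m = 1/8: x − 8y = −65. With m = 7/4: 7x − 4y = −65.

x − 8y = −65 and 7x − 4y = −65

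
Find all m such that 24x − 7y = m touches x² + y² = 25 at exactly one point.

For a tangent, require d(centre, line) = r = 5.
|24·0 − 7·0 − m| / √625 = 5
|m| = 5·25, so m = 125 or m = −125.

m = −125 or m = 125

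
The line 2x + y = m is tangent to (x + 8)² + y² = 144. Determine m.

m = −16 ± 12√5

For a tangent, require d(centre, line) = r = 12.
|2·(−8) + 1·0 − m| / √5 = 12
|m − (−16)| = 12√5.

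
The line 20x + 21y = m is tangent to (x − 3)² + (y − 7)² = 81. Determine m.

The line touches the circle iff its distance from (3, 7) is 9:
|20·3 + 21·7 − m| / √841 = 9
|m − (207)| = 9·29, so m = 468 or m = −54.

m = −54 or m = 468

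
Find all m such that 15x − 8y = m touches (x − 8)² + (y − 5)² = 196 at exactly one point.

For a tangent, require d(centre, line) = r = 14.
|15·8 − 8·5 − m| / √289 = 14
|m − (80)| = 14·17, so m = 318 or m = −158.

m = −158 or m = 318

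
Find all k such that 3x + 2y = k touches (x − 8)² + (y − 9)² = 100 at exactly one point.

For a tangent, require d(centre, line) = r = 10.
|3·8 + 2·9 − k| / √13 = 10
|k − (42)| = 10√13.

k = 42 ± 10√13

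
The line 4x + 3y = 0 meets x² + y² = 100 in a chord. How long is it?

20

Express y = (−4x)/3 and substitute into the circle:
25x² − 900 = 0  ⟹  x² − 36 = 0
x = 6 or x = −6, giving (6, −8) and (−6, 8).
Chord length = distance between (6, −8) and (−6, 8) = √400 = 20.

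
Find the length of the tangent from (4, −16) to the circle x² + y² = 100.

2√43

Centre (0, 0), r² = 100. |PO|² = (4)² + (−16)² = 272.
The tangent meets the radius at right angles, so tangent² = |PO|² − r² = 272 − 100 = 172.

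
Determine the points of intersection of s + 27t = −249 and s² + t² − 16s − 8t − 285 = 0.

(−6, −9) and (21, −10)

Substitute t = (−249 − s)/27:
730s² − 10950s − 91980 = 0  ⟹  s² − 15s − 126 = 0
s = 21 or s = −6, giving (21, −10) and (−6, −9).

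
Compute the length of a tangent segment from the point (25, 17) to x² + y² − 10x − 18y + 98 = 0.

With centre O = (5, 9), |OP|² = 464 and r² = 8.
By the tangent–radius right angle, tangent length = √(|PO|² − r²) = √456 = 2√114.

2√114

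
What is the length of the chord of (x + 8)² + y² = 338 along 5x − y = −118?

4√26

Substitute y = 5x + 118:
26x² + 1196x + 13650 = 0  ⟹  x² + 46x + 525 = 0
x = −21 or x = −25, giving (−21, 13) and (−25, −7).
Chord length = distance between (−21, 13) and (−25, −7) = √416 = 4√26.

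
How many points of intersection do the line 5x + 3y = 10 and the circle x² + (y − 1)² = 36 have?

2

Substituting the line into the circle gives 34x² − 70x − 275 = 0.
Δ = 4900 − (−37400) = 42300.
Two real roots: the line is a secant.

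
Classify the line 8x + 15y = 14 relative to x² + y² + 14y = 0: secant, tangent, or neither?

Substituting the line into the circle gives 289x² − 1904x + 3136 = 0.
Δ = 3625216 − 3625216 = 0.
A repeated root: the line is tangent.

tangent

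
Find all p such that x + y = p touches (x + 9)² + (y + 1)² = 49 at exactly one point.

p = −10 ± 7√2

The line touches the circle iff its distance from (−9, −1) is 7:
|1·(−9) + 1·(−1) − p| / √2 = 7
|p − (−10)| = 7√2.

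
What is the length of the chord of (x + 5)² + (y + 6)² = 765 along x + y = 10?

Centre (−5, −6), r² = 765. Perpendicular distance d from centre to line = |−21| / √2 = 21/√2.
Half the chord is √(r² − d²) = √(1089/2), so the full chord is 33√2.

33√2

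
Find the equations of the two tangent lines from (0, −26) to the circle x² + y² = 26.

Write the tangent as mx − y + (−26 − m·(0)) = 0 and set its distance from the centre to √26:
(0m − (26))² = 26(m² + 1)
m² − 25 = 0, so m = −5 or m = 5.
With m = −5: 5x + y = −26. With m = 5: 5x − y = 26.

5x + y = −26 and 5x − y = 26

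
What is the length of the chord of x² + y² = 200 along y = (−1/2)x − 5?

12√5

From the line, y = (−10 − x)/2. Substituting:
5x² + 20x − 700 = 0  ⟹  x² + 4x − 140 = 0
x = 10 or x = −14, giving (10, −10) and (−14, 2).
Chord length = distance between (10, −10) and (−14, 2) = √720 = 12√5.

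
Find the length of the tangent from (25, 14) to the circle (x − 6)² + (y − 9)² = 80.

Centre (6, 9), r² = 80. |PO|² = (19)² + (5)² = 386.
The tangent meets the radius at right angles, so tangent² = |PO|² − r² = 386 − 80 = 306.

3√34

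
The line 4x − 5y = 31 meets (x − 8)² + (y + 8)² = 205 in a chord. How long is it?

From the line, y = (−31 + 4x)/5. Substituting:
41x² − 328x − 3444 = 0  ⟹  x² − 8x − 84 = 0
x = 14 or x = −6, giving (14, 5) and (−6, −11).
Chord length = distance between (14, 5) and (−6, −11) = √656 = 4√41.

4√41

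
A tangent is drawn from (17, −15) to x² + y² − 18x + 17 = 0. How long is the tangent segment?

15

The centre is (9, 0) and r = 8. The square of the distance from P to the centre is 64 + 225 = 289.
By the tangent–radius right angle, tangent length = √(|PO|² − r²) = √225 = 15.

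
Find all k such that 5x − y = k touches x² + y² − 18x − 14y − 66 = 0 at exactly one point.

Tangency holds when the distance from the centre (9, 7) to the line equals the radius 14:
|5·9 − 1·7 − k| / √26 = 14
|k − (38)| = 14√26.

k = 38 ± 14√26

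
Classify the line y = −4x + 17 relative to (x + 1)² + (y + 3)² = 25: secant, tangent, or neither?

neither

Substituting the line into the circle gives 17x² − 158x + 376 = 0.
Δ = 24964 − 25568 = −604.
No real roots: the line does not meet the circle.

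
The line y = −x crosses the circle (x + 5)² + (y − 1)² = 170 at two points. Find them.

(−12, 12) and (6, −6)

From the line, y = −x. Substituting:
2x² + 12x − 144 = 0  ⟹  x² + 6x − 72 = 0
x = 6 or x = −12, giving (6, −6) and (−12, 12).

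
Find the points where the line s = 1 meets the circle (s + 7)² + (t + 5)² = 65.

The line gives s = 1. Substituting into the circle:
t² + 10t + 24 = 0
t = −4 or t = −6, giving (1, −4) and (1, −6).

(1, −6) and (1, −4)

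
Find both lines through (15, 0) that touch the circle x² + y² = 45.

x + 2y = 15 and x − 2y = 15

A line y − (0) = m(x − (15)) is tangent when its distance from (0, 0) is 3√5:
[m·(−15) − (0)]² = 45(m² + 1)
4m² − 1 = 0, so m = −1/2 or m = 1/2.
Through (15, 0) these give x + 2y = 15 and x − 2y = 15.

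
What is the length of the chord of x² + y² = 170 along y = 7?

22

Centre (0, 0), r² = 170. Perpendicular distance d from centre to line = |−7| / √1 = 7.
Chord = 2√(r² − d²) = 2·√(121) = 22.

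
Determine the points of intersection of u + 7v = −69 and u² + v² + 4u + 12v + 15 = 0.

Substitute v = (−69 − u)/7:
50u² + 250u − 300 = 0  ⟹  u² + 5u − 6 = 0
u = 1 or u = −6, giving (1, −10) and (−6, −9).

(−6, −9) and (1, −10)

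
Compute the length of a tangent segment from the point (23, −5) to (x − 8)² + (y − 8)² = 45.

√349

The centre is (8, 8) and r = 3√5. The square of the distance from P to the centre is 225 + 169 = 394.
Power of the point: PT² = |PO|² − r² = 349, so PT = √349.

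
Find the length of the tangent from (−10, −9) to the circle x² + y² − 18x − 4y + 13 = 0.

With centre O = (9, 2), |OP|² = 482 and r² = 72.
The tangent meets the radius at right angles, so tangent² = |PO|² − r² = 482 − 72 = 410.

√410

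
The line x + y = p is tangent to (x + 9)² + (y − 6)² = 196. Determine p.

The line touches the circle iff its distance from (−9, 6) is 14:
|1·(−9) + 1·6 − p| / √2 = 14
|p − (−3)| = 14√2.

p = −3 ± 14√2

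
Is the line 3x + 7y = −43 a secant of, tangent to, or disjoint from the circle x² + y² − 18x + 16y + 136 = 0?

secant

Substituting the line into the circle gives 58x² − 960x + 3697 = 0.
Δ = 921600 − 857704 = 63896.
Two real roots: the line is a secant.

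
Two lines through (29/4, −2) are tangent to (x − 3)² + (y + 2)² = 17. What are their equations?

4x − y = 31 and 4x + y = 27

Let a tangent through (29/4, −2) have slope m. Its distance from (3, −2) must equal √17:
[m·(−17/4) − (0)]² = 17(m² + 1)
m² − 16 = 0, so m = 4 or m = −4.
With m = 4: 4x − y = 31. With m = −4: 4x + y = 27.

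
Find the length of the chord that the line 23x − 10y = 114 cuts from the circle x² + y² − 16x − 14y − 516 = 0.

Substitute y = (−114 + 23x)/10:
629x² − 10064x − 22644 = 0  ⟹  x² − 16x − 36 = 0
x = 18 or x = −2, giving (18, 30) and (−2, −16).
Chord length = distance between (18, 30) and (−2, −16) = √2516 = 2√629.

2√629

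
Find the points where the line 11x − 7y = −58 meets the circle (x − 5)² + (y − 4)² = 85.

(−4, 2) and (3, 13)

Express y = (58 + 11x)/7 and substitute into the circle:
170x² + 170x − 2040 = 0  ⟹  x² + x − 12 = 0
x = 3 or x = −4, giving (3, 13) and (−4, 2).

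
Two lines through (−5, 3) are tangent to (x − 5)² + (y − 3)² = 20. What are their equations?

A line y − (3) = m(x − (−5)) is tangent when its distance from (5, 3) is 2√5:
[m·(10) − (0)]² = 20(m² + 1)
4m² − 1 = 0, so m = −1/2 or m = 1/2.
With m = −1/2: x + 2y = 1. With m = 1/2: x − 2y = −11.

x + 2y = 1 and x − 2y = −11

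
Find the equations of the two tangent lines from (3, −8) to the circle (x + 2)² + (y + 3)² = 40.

3x − y = 17 and x − 3y = 27

Write the tangent as mx − y + (−8 − m·(3)) = 0 and set its distance from the centre to 2√10:
(−5m − (5))² = 40(m² + 1)
3m² − 10m + 3 = 0, so m = 3 or m = 1/3.
Through (3, −8) these give 3x − y = 17 and x − 3y = 27.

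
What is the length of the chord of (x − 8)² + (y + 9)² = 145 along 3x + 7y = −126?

√58

Centre (8, −9), r² = 145. Perpendicular distance d from centre to line = |87| / √58 = 87/√58.
Half the chord is √(r² − d²) = √(29/2), so the full chord is √58.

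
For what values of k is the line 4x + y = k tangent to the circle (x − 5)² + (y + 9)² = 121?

Tangency holds when the distance from the centre (5, −9) to the line equals the radius 11:
|4·5 + 1·(−9) − k| / √17 = 11
|k − (11)| = 11√17.

k = 11 ± 11√17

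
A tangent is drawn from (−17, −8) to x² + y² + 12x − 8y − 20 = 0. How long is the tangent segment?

√193

With centre O = (−6, 4), |OP|² = 265 and r² = 72.
By the tangent–radius right angle, tangent length = √(|PO|² − r²) = √193.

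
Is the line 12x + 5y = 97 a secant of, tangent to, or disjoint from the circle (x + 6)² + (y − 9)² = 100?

Substituting the line into the circle gives 169x² − 948x + 1104 = 0.
Discriminant = (−948)² − 4·169·(1104) = 152400 > 0.
Two real roots: the line is a secant.

secant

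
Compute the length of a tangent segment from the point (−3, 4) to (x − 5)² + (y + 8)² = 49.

With centre O = (5, −8), |OP|² = 208 and r² = 49.
Power of the point: PT² = |PO|² − r² = 159, so PT = √159.

√159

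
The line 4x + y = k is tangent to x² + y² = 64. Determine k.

k = ±8√17

For a tangent, require d(centre, line) = r = 8.
|4·0 + 1·0 − k| / √17 = 8
|k| = 8√17.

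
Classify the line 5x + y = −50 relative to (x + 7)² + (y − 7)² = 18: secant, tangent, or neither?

neither

Centre (−7, 7), r² = 18. Distance² from centre to line = (22)²/26 = 242/13.
Since d² > r², the line lies outside the circle.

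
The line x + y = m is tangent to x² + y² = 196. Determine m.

The line touches the circle iff its distance from (0, 0) is 14:
|1·0 + 1·0 − m| / √2 = 14
|m| = 14√2.

m = ±14√2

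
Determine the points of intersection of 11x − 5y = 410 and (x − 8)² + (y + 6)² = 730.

(25, −27) and (35, −5)

Express y = (−410 + 11x)/5 and substitute into the circle:
146x² − 8760x + 127750 = 0  ⟹  x² − 60x + 875 = 0
x = 35 or x = 25, giving (35, −5) and (25, −27).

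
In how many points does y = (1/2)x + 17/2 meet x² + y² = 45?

0

Substituting the line into the circle gives 5x² + 34x + 109 = 0.
Δ = 1156 − 2180 = −1024.
No real roots: the line does not meet the circle.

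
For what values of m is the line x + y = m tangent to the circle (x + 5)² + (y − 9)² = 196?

m = 4 ± 14√2

For a tangent, require d(centre, line) = r = 14.
|1·(−5) + 1·9 − m| / √2 = 14
|m − (4)| = 14√2.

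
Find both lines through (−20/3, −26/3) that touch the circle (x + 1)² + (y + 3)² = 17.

4x − y = −18 and x − 4y = 28

A line y − (−26/3) = m(x − (−20/3)) is tangent when its distance from (−1, −3) is √17:
(17/3m − (17/3))² = 17(m² + 1)
4m² − 17m + 4 = 0, so m = 4 or m = 1/4.
Through (−20/3, −26/3) these give 4x − y = −18 and x − 4y = 28.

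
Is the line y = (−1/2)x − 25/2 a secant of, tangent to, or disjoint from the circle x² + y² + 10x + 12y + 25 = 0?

d² = (1·(−5) + 2·(−6) − (−25))²/5 = 64/5; r² = 36.
Since d² < r², the line cuts the circle twice.

secant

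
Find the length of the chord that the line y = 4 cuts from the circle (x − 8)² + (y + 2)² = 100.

16

Centre (8, −2), r² = 100. Perpendicular distance d from centre to line = |−6| / √1 = 6.
Chord = 2√(r² − d²) = 2·√(64) = 16.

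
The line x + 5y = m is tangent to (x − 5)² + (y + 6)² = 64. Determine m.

The line touches the circle iff its distance from (5, −6) is 8:
|1·5 + 5·(−6) − m| / √26 = 8
|m − (−25)| = 8√26.

m = −25 ± 8√26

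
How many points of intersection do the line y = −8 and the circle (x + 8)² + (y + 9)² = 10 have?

2

d² = (0·(−8) + 1·(−9) − (−8))² = 1; r² = 10.
Since d² < r², the line cuts the circle twice.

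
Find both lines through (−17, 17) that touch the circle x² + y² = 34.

Let a tangent through (−17, 17) have slope m. Its distance from (0, 0) must equal √34:
[m·(17) − (−17)]² = 34(m² + 1)
15m² + 34m + 15 = 0, so m = −3/5 or m = −5/3.
Through (−17, 17) these give 3x + 5y = 34 and 5x + 3y = −34.

3x + 5y = 34 and 5x + 3y = −34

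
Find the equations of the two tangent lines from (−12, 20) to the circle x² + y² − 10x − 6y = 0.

3x + 5y = 64 and 5x + 3y = 0

Write the tangent as mx − y + (20 − m·(−12)) = 0 and set its distance from the centre to √34:
[m·(17) − (−17)]² = 34(m² + 1)
15m² + 34m + 15 = 0, so m = −3/5 or m = −5/3.
Through (−12, 20) these give 3x + 5y = 64 and 5x + 3y = 0.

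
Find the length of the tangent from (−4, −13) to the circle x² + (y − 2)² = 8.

Centre (0, 2), r² = 8. |PO|² = (−4)² + (−15)² = 241.
By the tangent–radius right angle, tangent length = √(|PO|² − r²) = √233.

√233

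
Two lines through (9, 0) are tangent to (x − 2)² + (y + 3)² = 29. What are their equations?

5x − 2y = 45 and 2x + 5y = 18

Let a tangent through (9, 0) have slope m. Its distance from (2, −3) must equal √29:
[m·(−7) − (−3)]² = 29(m² + 1)
10m² − 21m − 10 = 0, so m = 5/2 or m = −2/5.
Through (9, 0) these give 5x − 2y = 45 and 2x + 5y = 18.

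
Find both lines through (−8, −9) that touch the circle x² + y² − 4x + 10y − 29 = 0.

Let a tangent through (−8, −9) have slope m. Its distance from (2, −5) must equal √58:
(10m − (4))² = 58(m² + 1)
21m² − 40m − 21 = 0, so m = 7/3 or m = −3/7.
Through (−8, −9) these give 7x − 3y = −29 and 3x + 7y = −87.

7x − 3y = −29 and 3x + 7y = −87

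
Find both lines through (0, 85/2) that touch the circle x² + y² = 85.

9x − 2y = −85 and 9x + 2y = 85

A line y − (85/2) = m(x − (0)) is tangent when its distance from (0, 0) is √85:
[m·(0) − (−85/2)]² = 85(m² + 1)
4m² − 81 = 0, so m = 9/2 or m = −9/2.
Through (0, 85/2) these give 9x − 2y = −85 and 9x + 2y = 85.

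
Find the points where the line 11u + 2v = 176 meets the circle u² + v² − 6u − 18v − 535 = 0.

Express v = (176 − 11u)/2 and substitute into the circle:
125u² − 3500u + 22500 = 0  ⟹  u² − 28u + 180 = 0
u = 18 or u = 10, giving (18, −11) and (10, 33).

(10, 33) and (18, −11)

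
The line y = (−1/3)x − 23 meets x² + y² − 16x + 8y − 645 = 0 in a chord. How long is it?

Substitute y = (−69 − x)/3:
10x² − 30x − 2700 = 0  ⟹  x² − 3x − 270 = 0
x = 18 or x = −15, giving (18, −29) and (−15, −18).
Chord length = distance between (18, −29) and (−15, −18) = √1210 = 11√10.

11√10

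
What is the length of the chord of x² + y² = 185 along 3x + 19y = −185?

From the line, y = (−185 − 3x)/19. Substituting:
370x² + 1110x − 32560 = 0  ⟹  x² + 3x − 88 = 0
x = 8 or x = −11, giving (8, −11) and (−11, −8).
|(8, −11) − (−11, −8)| = √((19)² + (−3)²) = √370.

√370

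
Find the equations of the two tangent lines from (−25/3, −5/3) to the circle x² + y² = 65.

Write the tangent as mx − y + (−5/3 − m·(−25/3)) = 0 and set its distance from the centre to √65:
[m·(25/3) − (5/3)]² = 65(m² + 1)
4m² − 25m − 56 = 0, so m = 8 or m = −7/4.
Through (−25/3, −5/3) these give 8x − y = −65 and 7x + 4y = −65.

8x − y = −65 and 7x + 4y = −65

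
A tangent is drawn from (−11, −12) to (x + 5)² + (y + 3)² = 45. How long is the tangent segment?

6√2

The centre is (−5, −3) and r = 3√5. The square of the distance from P to the centre is 36 + 81 = 117.
Power of the point: PT² = |PO|² − r² = 72, so PT = 6√2.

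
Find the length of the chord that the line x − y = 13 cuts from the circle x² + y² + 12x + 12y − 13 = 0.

The distance from (−6, −6) to the line is 13/√2, and r² = 85.
Half the chord is √(r² − d²) = √(1/2), so the full chord is √2.

√2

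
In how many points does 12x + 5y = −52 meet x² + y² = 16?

1

Centre (0, 0), r² = 16. Distance² from centre to line = (52)²/169 = 16.
Since d² = r², the line is tangent.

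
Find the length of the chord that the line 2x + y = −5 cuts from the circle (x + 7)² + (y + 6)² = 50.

2√5

Centre (−7, −6), r² = 50. Perpendicular distance d from centre to line = |−15| / √5 = 15/√5.
Half the chord is √(r² − d²) = √(5), so the full chord is 2√5.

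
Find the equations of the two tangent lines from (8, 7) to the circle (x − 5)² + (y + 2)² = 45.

Let a tangent through (8, 7) have slope m. Its distance from (5, −2) must equal 3√5:
(−3m − (−9))² = 45(m² + 1)
2m² + 3m − 2 = 0, so m = −2 or m = 1/2.
With m = −2: 2x + y = 23. With m = 1/2: x − 2y = −6.

2x + y = 23 and x − 2y = −6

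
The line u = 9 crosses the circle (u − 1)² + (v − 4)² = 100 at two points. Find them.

(9, −2) and (9, 10)

The line gives u = 9. Substituting into the circle:
v² − 8v − 20 = 0
v = 10 or v = −2, giving (9, 10) and (9, −2).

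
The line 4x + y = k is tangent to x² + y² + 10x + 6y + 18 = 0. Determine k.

The line touches the circle iff its distance from (−5, −3) is 4:
|4·(−5) + 1·(−3) − k| / √17 = 4
|k − (−23)| = 4√17.

k = −23 ± 4√17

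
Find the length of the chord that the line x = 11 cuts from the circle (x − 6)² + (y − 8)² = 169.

The distance from (6, 8) to the line is 5, and r² = 169.
Chord = 2√(r² − d²) = 2·√(144) = 24.

24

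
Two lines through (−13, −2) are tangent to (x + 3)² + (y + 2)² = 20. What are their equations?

Let a tangent through (−13, −2) have slope m. Its distance from (−3, −2) must equal 2√5:
[m·(10) − (0)]² = 20(m² + 1)
4m² − 1 = 0, so m = 1/2 or m = −1/2.
With m = 1/2: x − 2y = −9. With m = −1/2: x + 2y = −17.

x − 2y = −9 and x + 2y = −17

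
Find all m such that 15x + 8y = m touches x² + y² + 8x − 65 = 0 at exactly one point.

m = −213 or m = 93

Tangency holds when the distance from the centre (−4, 0) to the line equals the radius 9:
|15·(−4) + 8·0 − m| / √289 = 9
|m − (−60)| = 9·17, so m = 93 or m = −213.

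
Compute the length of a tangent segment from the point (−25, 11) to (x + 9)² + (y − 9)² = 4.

16

Centre (−9, 9), r² = 4. |PO|² = (−16)² + (2)² = 260.
The tangent meets the radius at right angles, so tangent² = |PO|² − r² = 260 − 4 = 256.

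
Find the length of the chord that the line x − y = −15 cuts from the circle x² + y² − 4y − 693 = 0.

Substitute y = x + 15:
2x² + 26x − 528 = 0  ⟹  x² + 13x − 264 = 0
x = 11 or x = −24, giving (11, 26) and (−24, −9).
Chord length = distance between (11, 26) and (−24, −9) = √2450 = 35√2.

35√2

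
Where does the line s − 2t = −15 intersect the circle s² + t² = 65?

(−7, 4) and (1, 8)

Substitute t = (15 + s)/2:
5s² + 30s − 35 = 0  ⟹  s² + 6s − 7 = 0
s = 1 or s = −7, giving (1, 8) and (−7, 4).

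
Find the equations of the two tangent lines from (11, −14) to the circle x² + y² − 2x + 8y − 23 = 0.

Let a tangent through (11, −14) have slope m. Its distance from (1, −4) must equal 2√10:
[m·(−10) − (10)]² = 40(m² + 1)
3m² + 10m + 3 = 0, so m = −3 or m = −1/3.
Through (11, −14) these give 3x + y = 19 and x + 3y = −31.

3x + y = 19 and x + 3y = −31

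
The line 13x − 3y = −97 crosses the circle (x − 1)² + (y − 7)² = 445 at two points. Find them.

Substitute y = (97 + 13x)/3:
178x² + 1958x + 1780 = 0  ⟹  x² + 11x + 10 = 0
x = −1 or x = −10, giving (−1, 28) and (−10, −11).

(−10, −11) and (−1, 28)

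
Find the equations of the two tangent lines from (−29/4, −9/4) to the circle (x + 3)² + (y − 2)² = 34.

3x + 5y = −33 and 5x + 3y = −43

A line y − (−9/4) = m(x − (−29/4)) is tangent when its distance from (−3, 2) is √34:
[m·(17/4) − (17/4)]² = 34(m² + 1)
15m² + 34m + 15 = 0, so m = −3/5 or m = −5/3.
Through (−29/4, −9/4) these give 3x + 5y = −33 and 5x + 3y = −43.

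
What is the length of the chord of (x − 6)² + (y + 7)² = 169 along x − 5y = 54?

5√26

Centre (6, −7), r² = 169. Perpendicular distance d from centre to line = |−13| / √26 = 13/√26.
Chord = 2√(r² − d²) = 2·√(325/2) = 5√26.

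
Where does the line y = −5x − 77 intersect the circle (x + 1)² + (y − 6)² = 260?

From the line, y = −5x − 77. Substituting:
26x² + 832x + 6630 = 0  ⟹  x² + 32x + 255 = 0
x = −15 or x = −17, giving (−15, −2) and (−17, 8).

(−17, 8) and (−15, −2)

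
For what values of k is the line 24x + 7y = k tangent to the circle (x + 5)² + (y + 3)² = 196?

k = −491 or k = 209

Tangency holds when the distance from the centre (−5, −3) to the line equals the radius 14:
|24·(−5) + 7·(−3) − k| / √625 = 14
|k − (−141)| = 14·25, so k = 209 or k = −491.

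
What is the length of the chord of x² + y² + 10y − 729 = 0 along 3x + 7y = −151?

From the line, y = (−151 − 3x)/7. Substituting:
58x² + 696x − 23490 = 0  ⟹  x² + 12x − 405 = 0
x = 15 or x = −27, giving (15, −28) and (−27, −10).
|(15, −28) − (−27, −10)| = √((42)² + (−18)²) = 6√58.

6√58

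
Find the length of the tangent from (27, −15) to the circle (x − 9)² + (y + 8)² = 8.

The centre is (9, −8) and r = 2√2. The square of the distance from P to the centre is 324 + 49 = 373.
The tangent meets the radius at right angles, so tangent² = |PO|² − r² = 373 − 8 = 365.

√365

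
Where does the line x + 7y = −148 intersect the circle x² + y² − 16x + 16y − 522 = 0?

(−15, −19) and (27, −25)

Express y = (−148 − x)/7 and substitute into the circle:
50x² − 600x − 20250 = 0  ⟹  x² − 12x − 405 = 0
x = 27 or x = −15, giving (27, −25) and (−15, −19).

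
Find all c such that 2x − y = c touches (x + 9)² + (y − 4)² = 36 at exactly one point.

The line touches the circle iff its distance from (−9, 4) is 6:
|2·(−9) − 1·4 − c| / √5 = 6
|c − (−22)| = 6√5.

c = −22 ± 6√5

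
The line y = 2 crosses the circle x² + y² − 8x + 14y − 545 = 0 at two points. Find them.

Substitute y = 2:
x² − 8x − 513 = 0
x = 27 or x = −19, giving (27, 2) and (−19, 2).

(−19, 2) and (27, 2)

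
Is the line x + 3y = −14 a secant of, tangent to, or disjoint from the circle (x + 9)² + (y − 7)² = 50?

disjoint

d² = (1·(−9) + 3·7 − (−14))²/10 = 338/5; r² = 50.
Since d² > r², the line lies outside the circle.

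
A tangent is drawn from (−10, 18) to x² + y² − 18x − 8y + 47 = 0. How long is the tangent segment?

13√3

The centre is (9, 4) and r = 5√2. The square of the distance from P to the centre is 361 + 196 = 557.
By the tangent–radius right angle, tangent length = √(|PO|² − r²) = √507 = 13√3.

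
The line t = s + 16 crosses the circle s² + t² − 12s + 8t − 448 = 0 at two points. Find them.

(−16, 0) and (2, 18)

Substitute t = s + 16:
2s² + 28s − 64 = 0  ⟹  s² + 14s − 32 = 0
s = 2 or s = −16, giving (2, 18) and (−16, 0).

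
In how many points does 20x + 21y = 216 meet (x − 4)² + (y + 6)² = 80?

0

Substituting the line into the circle gives 841x² − 17208x + 88740 = 0.
Δ = 296115264 − 298521360 = −2406096.
No real roots: the line does not meet the circle.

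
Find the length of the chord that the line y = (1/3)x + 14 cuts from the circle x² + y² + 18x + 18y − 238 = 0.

The distance from (−9, −9) to the line is 60/√10, and r² = 400.
Chord = 2√(r² − d²) = 2·√(40) = 4√10.

4√10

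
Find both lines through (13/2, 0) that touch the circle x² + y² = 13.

2x + 3y = 13 and 2x − 3y = 13

A line y − (0) = m(x − (13/2)) is tangent when its distance from (0, 0) is √13:
[m·(−13/2) − (0)]² = 13(m² + 1)
9m² − 4 = 0, so m = −2/3 or m = 2/3.
With m = −2/3: 2x + 3y = 13. With m = 2/3: 2x − 3y = 13.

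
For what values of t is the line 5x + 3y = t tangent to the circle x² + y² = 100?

t = ±10√34

Tangency holds when the distance from the centre (0, 0) to the line equals the radius 10:
|5·0 + 3·0 − t| / √34 = 10
|t| = 10√34.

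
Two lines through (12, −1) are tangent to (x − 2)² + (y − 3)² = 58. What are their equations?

7x + 3y = 81 and 3x − 7y = 43

A line y − (−1) = m(x − (12)) is tangent when its distance from (2, 3) is √58:
[m·(−10) − (4)]² = 58(m² + 1)
21m² + 40m − 21 = 0, so m = −7/3 or m = 3/7.
With m = −7/3: 7x + 3y = 81. With m = 3/7: 3x − 7y = 43.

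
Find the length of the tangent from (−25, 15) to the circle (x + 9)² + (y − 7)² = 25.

The centre is (−9, 7) and r = 5. The square of the distance from P to the centre is 256 + 64 = 320.
By the tangent–radius right angle, tangent length = √(|PO|² − r²) = √295.

√295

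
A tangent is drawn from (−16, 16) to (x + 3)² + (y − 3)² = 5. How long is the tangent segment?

3√37

The centre is (−3, 3) and r = √5. The square of the distance from P to the centre is 169 + 169 = 338.
By the tangent–radius right angle, tangent length = √(|PO|² − r²) = √333 = 3√37.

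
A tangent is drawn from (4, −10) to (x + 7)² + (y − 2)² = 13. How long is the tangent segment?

6√7

With centre O = (−7, 2), |OP|² = 265 and r² = 13.
Power of the point: PT² = |PO|² − r² = 252, so PT = 6√7.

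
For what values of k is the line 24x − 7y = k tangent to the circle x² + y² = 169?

For a tangent, require d(centre, line) = r = 13.
|24·0 − 7·0 − k| / √625 = 13
|k| = 13·25, so k = 325 or k = −325.

k = −325 or k = 325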